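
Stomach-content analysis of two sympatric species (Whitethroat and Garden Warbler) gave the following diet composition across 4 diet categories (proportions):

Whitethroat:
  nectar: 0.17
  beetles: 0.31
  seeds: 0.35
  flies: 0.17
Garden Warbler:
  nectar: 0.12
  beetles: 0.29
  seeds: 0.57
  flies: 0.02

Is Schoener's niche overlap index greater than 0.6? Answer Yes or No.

Yes

Σ|p₁ᵢ − p₂ᵢ| = 0.05 + 0.02 + 0.22 + 0.15 = 0.44
D = 1 − ½ × 0.44 = 1 − 0.220 = 0.7800
D = 0.7800 > 0.6 → Yes.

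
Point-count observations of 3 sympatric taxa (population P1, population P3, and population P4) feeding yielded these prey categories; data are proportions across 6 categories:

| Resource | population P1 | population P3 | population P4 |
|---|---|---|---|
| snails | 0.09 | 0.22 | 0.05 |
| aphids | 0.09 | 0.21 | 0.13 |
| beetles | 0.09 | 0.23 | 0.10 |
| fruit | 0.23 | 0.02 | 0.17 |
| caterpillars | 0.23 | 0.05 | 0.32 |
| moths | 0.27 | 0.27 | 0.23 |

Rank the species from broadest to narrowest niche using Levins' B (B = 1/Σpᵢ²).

Σp_P1ᵢ² = 0.09² + 0.09² + 0.09² + 0.23² + 0.23² + 0.27² = 0.0081 + 0.0081 + 0.0081 + 0.0529 + 0.0529 + 0.0729 = 0.2030
B_P1 = 1 / 0.2030 = 4.9261
Σp_P3ᵢ² = 0.22² + 0.21² + 0.23² + 0.02² + 0.05² + 0.27² = 0.0484 + 0.0441 + 0.0529 + 0.0004 + 0.0025 + 0.0729 = 0.2212
B_P3 = 1 / 0.2212 = 4.5208
Σp_P4ᵢ² = 0.05² + 0.13² + 0.10² + 0.17² + 0.32² + 0.23² = 0.0025 + 0.0169 + 0.0100 + 0.0289 + 0.1024 + 0.0529 = 0.2136
B_P4 = 1 / 0.2136 = 4.6816
Ranking by B (broadest → narrowest): population P1 (4.93) > population P4 (4.68) > population P3 (4.52)

population P1 > population P4 > population P3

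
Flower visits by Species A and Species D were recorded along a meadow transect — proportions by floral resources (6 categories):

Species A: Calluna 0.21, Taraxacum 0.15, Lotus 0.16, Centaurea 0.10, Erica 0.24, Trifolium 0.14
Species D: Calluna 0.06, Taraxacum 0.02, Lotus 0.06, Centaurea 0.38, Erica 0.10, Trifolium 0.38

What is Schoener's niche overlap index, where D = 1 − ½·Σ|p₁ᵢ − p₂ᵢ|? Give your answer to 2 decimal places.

0.48

Σ|p₁ᵢ − p₂ᵢ| = 0.15 + 0.13 + 0.10 + 0.28 + 0.14 + 0.24 = 1.04
D = 1 − ½ × 1.04 = 1 − 0.520 = 0.4800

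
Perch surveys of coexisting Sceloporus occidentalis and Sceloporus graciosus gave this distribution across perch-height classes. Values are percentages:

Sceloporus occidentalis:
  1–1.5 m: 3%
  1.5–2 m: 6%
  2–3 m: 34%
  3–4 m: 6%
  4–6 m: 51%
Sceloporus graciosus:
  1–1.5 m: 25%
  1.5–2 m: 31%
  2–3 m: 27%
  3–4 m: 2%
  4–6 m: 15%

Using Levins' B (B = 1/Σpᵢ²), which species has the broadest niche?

Convert percentages to proportions (divide by 100).
Σp_occiᵢ² = 0.03² + 0.06² + 0.34² + 0.06² + 0.51² = 0.0009 + 0.0036 + 0.1156 + 0.0036 + 0.2601 = 0.3838
B_occi = 1 / 0.3838 = 2.6055
Σp_gracᵢ² = 0.25² + 0.31² + 0.27² + 0.02² + 0.15² = 0.0625 + 0.0961 + 0.0729 + 0.0004 + 0.0225 = 0.2544
B_grac = 1 / 0.2544 = 3.9308
Highest B → broadest niche (most generalist): Sceloporus graciosus (B = 3.93).

Sceloporus graciosus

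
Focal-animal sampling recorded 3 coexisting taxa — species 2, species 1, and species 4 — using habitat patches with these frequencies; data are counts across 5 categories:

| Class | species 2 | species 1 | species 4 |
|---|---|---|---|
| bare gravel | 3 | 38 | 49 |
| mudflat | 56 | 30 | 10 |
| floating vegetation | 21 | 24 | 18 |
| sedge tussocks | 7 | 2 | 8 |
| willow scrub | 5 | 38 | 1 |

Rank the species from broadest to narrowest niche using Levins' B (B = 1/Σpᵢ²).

species 1 > species 4 > species 2

Proportions for species 2 (n=92): 3/92=0.0326, 56/92=0.6087, 21/92=0.2283, 7/92=0.0761, 5/92=0.0543
Proportions for species 1 (n=132): 38/132=0.2879, 30/132=0.2273, 24/132=0.1818, 2/132=0.0152, 38/132=0.2879
Proportions for species 4 (n=86): 49/86=0.5698, 10/86=0.1163, 18/86=0.2093, 8/86=0.0930, 1/86=0.0116
Σp_2ᵢ² = 0.0326² + 0.6087² + 0.2283² + 0.0761² + 0.0543² = 0.001063 + 0.370516 + 0.052121 + 0.005791 + 0.002948 = 0.432439
B_2 = 1 / 0.432439 = 2.3125
Σp_1ᵢ² = 0.2879² + 0.2273² + 0.1818² + 0.0152² + 0.2879² = 0.082886 + 0.051665 + 0.033051 + 0.000231 + 0.082886 = 0.250719
B_1 = 1 / 0.250719 = 3.9885
Σp_4ᵢ² = 0.5698² + 0.1163² + 0.2093² + 0.0930² + 0.0116² = 0.324672 + 0.013526 + 0.043806 + 0.008649 + 0.000135 = 0.390788
B_4 = 1 / 0.390788 = 2.5589
Ranking by B (broadest → narrowest): species 1 (3.99) > species 4 (2.56) > species 2 (2.31)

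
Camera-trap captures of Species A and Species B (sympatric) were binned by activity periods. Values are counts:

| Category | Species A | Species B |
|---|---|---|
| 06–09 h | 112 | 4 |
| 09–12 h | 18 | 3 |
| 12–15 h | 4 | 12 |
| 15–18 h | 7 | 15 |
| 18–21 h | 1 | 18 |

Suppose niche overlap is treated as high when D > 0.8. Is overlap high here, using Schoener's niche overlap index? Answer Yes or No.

Proportions for Species A (n=142): 112/142=0.7887, 18/142=0.1268, 4/142=0.0282, 7/142=0.0493, 1/142=0.0070
Proportions for Species B (n=52): 4/52=0.0769, 3/52=0.0577, 12/52=0.2308, 15/52=0.2885, 18/52=0.3462
Σ|p₁ᵢ − p₂ᵢ| = 0.7118 + 0.0691 + 0.2026 + 0.2392 + 0.3392 = 1.5619
D = 1 − ½ × 1.5619 = 1 − 0.78095 = 0.21905
D = 0.21905 < 0.8 → No.

No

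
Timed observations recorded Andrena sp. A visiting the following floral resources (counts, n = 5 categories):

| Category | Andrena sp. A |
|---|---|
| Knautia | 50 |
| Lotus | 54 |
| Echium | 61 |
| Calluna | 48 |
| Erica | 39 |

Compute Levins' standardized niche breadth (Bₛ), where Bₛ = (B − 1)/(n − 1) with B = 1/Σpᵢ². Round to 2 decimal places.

Proportions for Andrena sp. A (n=252): 50/252=0.1984, 54/252=0.2143, 61/252=0.2421, 48/252=0.1905, 39/252=0.1548
Σpᵢ² = 0.1984² + 0.2143² + 0.2421² + 0.1905² + 0.1548² = 0.039363 + 0.045924 + 0.058612 + 0.036290 + 0.023963 = 0.204152
B = 1 / 0.204152 = 4.8983
Bₛ = (B − 1)/(n − 1) = (4.8983 − 1)/(5 − 1) = 3.8983/4 = 0.9746

0.97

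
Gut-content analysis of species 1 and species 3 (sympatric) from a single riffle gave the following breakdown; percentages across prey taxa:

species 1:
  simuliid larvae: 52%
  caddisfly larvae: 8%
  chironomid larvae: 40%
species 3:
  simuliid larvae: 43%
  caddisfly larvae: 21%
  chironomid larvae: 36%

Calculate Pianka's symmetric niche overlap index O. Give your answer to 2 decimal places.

0.97

Convert percentages to proportions (divide by 100).
Σ p₁ᵢp₂ᵢ = 0.2236 + 0.0168 + 0.1440 = 0.3844
Σp_1ᵢ² = 0.52² + 0.08² + 0.40² = 0.2704 + 0.0064 + 0.1600 = 0.4368
Σp_2ᵢ² = 0.43² + 0.21² + 0.36² = 0.1849 + 0.0441 + 0.1296 = 0.3586
O = 0.3844 / √(0.4368 × 0.3586) = 0.3844 / 0.39577 = 0.9713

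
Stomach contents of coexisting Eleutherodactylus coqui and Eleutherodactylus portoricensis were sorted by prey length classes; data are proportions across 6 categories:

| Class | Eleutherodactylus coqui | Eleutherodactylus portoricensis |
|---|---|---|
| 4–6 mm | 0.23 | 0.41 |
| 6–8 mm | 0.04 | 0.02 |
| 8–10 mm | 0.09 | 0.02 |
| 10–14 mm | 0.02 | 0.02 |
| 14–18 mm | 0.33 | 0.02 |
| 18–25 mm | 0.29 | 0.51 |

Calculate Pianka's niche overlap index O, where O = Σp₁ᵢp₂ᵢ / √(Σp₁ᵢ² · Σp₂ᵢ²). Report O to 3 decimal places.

0.759

Σ p₁ᵢp₂ᵢ = 0.0943 + 0.0008 + 0.0018 + 0.0004 + 0.0066 + 0.1479 = 0.2518
Σp_1ᵢ² = 0.23² + 0.04² + 0.09² + 0.02² + 0.33² + 0.29² = 0.0529 + 0.0016 + 0.0081 + 0.0004 + 0.1089 + 0.0841 = 0.2560
Σp_2ᵢ² = 0.41² + 0.02² + 0.02² + 0.02² + 0.02² + 0.51² = 0.1681 + 0.0004 + 0.0004 + 0.0004 + 0.0004 + 0.2601 = 0.4298
O = 0.2518 / √(0.2560 × 0.4298) = 0.2518 / 0.331706 = 0.75911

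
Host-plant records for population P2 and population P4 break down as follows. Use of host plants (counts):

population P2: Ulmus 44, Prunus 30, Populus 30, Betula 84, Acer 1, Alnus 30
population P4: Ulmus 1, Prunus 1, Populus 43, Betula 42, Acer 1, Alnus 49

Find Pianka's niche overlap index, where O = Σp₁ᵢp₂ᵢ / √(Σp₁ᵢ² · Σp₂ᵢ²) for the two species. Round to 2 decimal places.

Proportions for population P2 (n=219): 44/219=0.2009, 30/219=0.1370, 30/219=0.1370, 84/219=0.3836, 1/219=0.0046, 30/219=0.1370
Proportions for population P4 (n=137): 1/137=0.0073, 1/137=0.0073, 43/137=0.3139, 42/137=0.3066, 1/137=0.0073, 49/137=0.3577
Σ p₁ᵢp₂ᵢ = 0.001467 + 0.001000 + 0.043004 + 0.117612 + 0.000034 + 0.049005 = 0.212122
Σp_1ᵢ² = 0.2009² + 0.1370² + 0.1370² + 0.3836² + 0.0046² + 0.1370² = 0.040361 + 0.018769 + 0.018769 + 0.147149 + 0.000021 + 0.018769 = 0.243838
Σp_2ᵢ² = 0.0073² + 0.0073² + 0.3139² + 0.3066² + 0.0073² + 0.3577² = 0.000053 + 0.000053 + 0.098533 + 0.094004 + 0.000053 + 0.127949 = 0.320645
O = 0.212122 / √(0.243838 × 0.320645) = 0.212122 / 0.2796166 = 0.7586

0.76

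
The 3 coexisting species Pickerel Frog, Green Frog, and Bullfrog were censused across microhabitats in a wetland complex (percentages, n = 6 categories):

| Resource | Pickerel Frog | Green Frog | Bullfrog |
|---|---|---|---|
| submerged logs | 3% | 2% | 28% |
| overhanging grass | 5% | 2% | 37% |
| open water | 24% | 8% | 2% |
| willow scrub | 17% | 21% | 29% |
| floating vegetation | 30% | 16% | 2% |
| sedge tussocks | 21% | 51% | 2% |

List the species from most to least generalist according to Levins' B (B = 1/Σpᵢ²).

Pickerel Frog > Bullfrog > Green Frog

Convert percentages to proportions (divide by 100).
Σp_Pickᵢ² = 0.03² + 0.05² + 0.24² + 0.17² + 0.30² + 0.21² = 0.0009 + 0.0025 + 0.0576 + 0.0289 + 0.0900 + 0.0441 = 0.2240
B_Pick = 1 / 0.2240 = 4.4643
Σp_Greeᵢ² = 0.02² + 0.02² + 0.08² + 0.21² + 0.16² + 0.51² = 0.0004 + 0.0004 + 0.0064 + 0.0441 + 0.0256 + 0.2601 = 0.3370
B_Gree = 1 / 0.3370 = 2.9674
Σp_Bullᵢ² = 0.28² + 0.37² + 0.02² + 0.29² + 0.02² + 0.02² = 0.0784 + 0.1369 + 0.0004 + 0.0841 + 0.0004 + 0.0004 = 0.3006
B_Bull = 1 / 0.3006 = 3.3267
Ranking by B (broadest → narrowest): Pickerel Frog (4.46) > Bullfrog (3.33) > Green Frog (2.97)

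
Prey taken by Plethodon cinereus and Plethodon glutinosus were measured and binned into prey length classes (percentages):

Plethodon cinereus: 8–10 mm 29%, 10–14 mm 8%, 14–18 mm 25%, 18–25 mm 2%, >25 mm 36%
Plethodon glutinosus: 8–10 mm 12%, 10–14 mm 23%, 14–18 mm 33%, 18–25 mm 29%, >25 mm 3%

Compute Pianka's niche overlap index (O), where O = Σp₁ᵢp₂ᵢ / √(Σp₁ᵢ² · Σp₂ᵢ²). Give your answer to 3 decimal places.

0.560

Convert percentages to proportions (divide by 100).
Σ p₁ᵢp₂ᵢ = 0.0348 + 0.0184 + 0.0825 + 0.0058 + 0.0108 = 0.1523
Σp_1ᵢ² = 0.29² + 0.08² + 0.25² + 0.02² + 0.36² = 0.0841 + 0.0064 + 0.0625 + 0.0004 + 0.1296 = 0.2830
Σp_2ᵢ² = 0.12² + 0.23² + 0.33² + 0.29² + 0.03² = 0.0144 + 0.0529 + 0.1089 + 0.0841 + 0.0009 = 0.2612
O = 0.1523 / √(0.2830 × 0.2612) = 0.1523 / 0.271882 = 0.56017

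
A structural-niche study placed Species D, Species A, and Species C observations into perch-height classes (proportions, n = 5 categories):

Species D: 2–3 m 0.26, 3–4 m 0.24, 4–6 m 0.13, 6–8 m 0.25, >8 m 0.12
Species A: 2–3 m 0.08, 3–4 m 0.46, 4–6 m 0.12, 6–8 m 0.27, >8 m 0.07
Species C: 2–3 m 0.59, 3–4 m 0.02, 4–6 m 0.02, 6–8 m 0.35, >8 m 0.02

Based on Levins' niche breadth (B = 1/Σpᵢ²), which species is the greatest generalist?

Species D

Σp_Dᵢ² = 0.26² + 0.24² + 0.13² + 0.25² + 0.12² = 0.0676 + 0.0576 + 0.0169 + 0.0625 + 0.0144 = 0.2190
B_D = 1 / 0.2190 = 4.5662
Σp_Aᵢ² = 0.08² + 0.46² + 0.12² + 0.27² + 0.07² = 0.0064 + 0.2116 + 0.0144 + 0.0729 + 0.0049 = 0.3102
B_A = 1 / 0.3102 = 3.2237
Σp_Cᵢ² = 0.59² + 0.02² + 0.02² + 0.35² + 0.02² = 0.3481 + 0.0004 + 0.0004 + 0.1225 + 0.0004 = 0.4718
B_C = 1 / 0.4718 = 2.1195
Highest B → broadest niche (most generalist): Species D (B = 4.57).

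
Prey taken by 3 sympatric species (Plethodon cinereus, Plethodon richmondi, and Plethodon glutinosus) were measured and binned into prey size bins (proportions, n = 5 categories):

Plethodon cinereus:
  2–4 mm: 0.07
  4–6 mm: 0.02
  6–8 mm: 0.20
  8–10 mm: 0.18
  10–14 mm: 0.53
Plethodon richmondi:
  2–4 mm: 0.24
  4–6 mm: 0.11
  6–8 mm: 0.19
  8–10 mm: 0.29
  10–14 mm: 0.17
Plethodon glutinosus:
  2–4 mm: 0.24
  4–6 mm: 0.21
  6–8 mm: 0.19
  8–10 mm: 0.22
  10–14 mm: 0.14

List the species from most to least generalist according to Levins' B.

Σp_cineᵢ² = 0.07² + 0.02² + 0.20² + 0.18² + 0.53² = 0.0049 + 0.0004 + 0.0400 + 0.0324 + 0.2809 = 0.3586
B_cine = 1 / 0.3586 = 2.7886
Σp_richᵢ² = 0.24² + 0.11² + 0.19² + 0.29² + 0.17² = 0.0576 + 0.0121 + 0.0361 + 0.0841 + 0.0289 = 0.2188
B_rich = 1 / 0.2188 = 4.5704
Σp_glutᵢ² = 0.24² + 0.21² + 0.19² + 0.22² + 0.14² = 0.0576 + 0.0441 + 0.0361 + 0.0484 + 0.0196 = 0.2058
B_glut = 1 / 0.2058 = 4.8591
Ranking by B (broadest → narrowest): Plethodon glutinosus (4.86) > Plethodon richmondi (4.57) > Plethodon cinereus (2.79)

Plethodon glutinosus > Plethodon richmondi > Plethodon cinereus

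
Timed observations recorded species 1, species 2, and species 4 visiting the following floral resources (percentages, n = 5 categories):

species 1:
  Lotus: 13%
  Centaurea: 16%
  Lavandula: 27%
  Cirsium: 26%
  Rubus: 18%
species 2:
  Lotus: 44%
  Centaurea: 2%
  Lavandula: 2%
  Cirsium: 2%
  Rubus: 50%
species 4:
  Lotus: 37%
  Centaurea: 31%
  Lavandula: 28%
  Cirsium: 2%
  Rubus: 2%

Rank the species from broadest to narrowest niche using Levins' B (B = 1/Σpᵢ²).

Convert percentages to proportions (divide by 100).
Σp_1ᵢ² = 0.13² + 0.16² + 0.27² + 0.26² + 0.18² = 0.0169 + 0.0256 + 0.0729 + 0.0676 + 0.0324 = 0.2154
B_1 = 1 / 0.2154 = 4.6425
Σp_2ᵢ² = 0.44² + 0.02² + 0.02² + 0.02² + 0.50² = 0.1936 + 0.0004 + 0.0004 + 0.0004 + 0.2500 = 0.4448
B_2 = 1 / 0.4448 = 2.2482
Σp_4ᵢ² = 0.37² + 0.31² + 0.28² + 0.02² + 0.02² = 0.1369 + 0.0961 + 0.0784 + 0.0004 + 0.0004 = 0.3122
B_4 = 1 / 0.3122 = 3.2031
Ranking by B (broadest → narrowest): species 1 (4.64) > species 4 (3.20) > species 2 (2.25)

species 1 > species 4 > species 2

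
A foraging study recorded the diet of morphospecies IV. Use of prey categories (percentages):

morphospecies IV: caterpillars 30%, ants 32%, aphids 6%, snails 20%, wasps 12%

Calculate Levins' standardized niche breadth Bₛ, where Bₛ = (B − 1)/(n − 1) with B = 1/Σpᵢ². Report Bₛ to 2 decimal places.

Convert percentages to proportions (divide by 100).
Σpᵢ² = 0.30² + 0.32² + 0.06² + 0.20² + 0.12² = 0.0900 + 0.1024 + 0.0036 + 0.0400 + 0.0144 = 0.2504
B = 1 / 0.2504 = 3.9936
Bₛ = (B − 1)/(n − 1) = (3.9936 − 1)/(5 − 1) = 2.9936/4 = 0.7484

0.75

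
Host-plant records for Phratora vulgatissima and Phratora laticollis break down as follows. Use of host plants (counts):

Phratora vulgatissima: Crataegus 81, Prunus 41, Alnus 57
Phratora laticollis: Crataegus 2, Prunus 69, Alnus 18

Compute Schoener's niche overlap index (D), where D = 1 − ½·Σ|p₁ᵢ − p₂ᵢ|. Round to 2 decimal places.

0.45

Proportions for Phratora vulgatissima (n=179): 81/179=0.4525, 41/179=0.2291, 57/179=0.3184
Proportions for Phratora laticollis (n=89): 2/89=0.0225, 69/89=0.7753, 18/89=0.2022
Σ|p₁ᵢ − p₂ᵢ| = 0.4300 + 0.5462 + 0.1162 = 1.0924
D = 1 − ½ × 1.0924 = 1 − 0.54620 = 0.45380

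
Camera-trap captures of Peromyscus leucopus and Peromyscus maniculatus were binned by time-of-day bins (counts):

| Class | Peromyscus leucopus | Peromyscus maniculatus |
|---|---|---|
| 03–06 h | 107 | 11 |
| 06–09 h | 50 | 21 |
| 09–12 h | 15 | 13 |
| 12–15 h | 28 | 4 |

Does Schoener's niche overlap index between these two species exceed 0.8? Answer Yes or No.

Proportions for Peromyscus leucopus (n=200): 107/200=0.5350, 50/200=0.2500, 15/200=0.0750, 28/200=0.1400
Proportions for Peromyscus maniculatus (n=49): 11/49=0.2245, 21/49=0.4286, 13/49=0.2653, 4/49=0.0816
Σ|p₁ᵢ − p₂ᵢ| = 0.3105 + 0.1786 + 0.1903 + 0.0584 = 0.7378
D = 1 − ½ × 0.7378 = 1 − 0.36890 = 0.63110
D = 0.63110 < 0.8 → No.

No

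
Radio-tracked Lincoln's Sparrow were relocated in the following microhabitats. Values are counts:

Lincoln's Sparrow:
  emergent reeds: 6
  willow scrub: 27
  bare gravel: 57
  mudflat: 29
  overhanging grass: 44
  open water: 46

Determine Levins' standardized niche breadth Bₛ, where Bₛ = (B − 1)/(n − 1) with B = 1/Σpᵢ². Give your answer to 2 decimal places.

0.78

Proportions for Lincoln's Sparrow (n=209): 6/209=0.0287, 27/209=0.1292, 57/209=0.2727, 29/209=0.1388, 44/209=0.2105, 46/209=0.2201
Σpᵢ² = 0.0287² + 0.1292² + 0.2727² + 0.1388² + 0.2105² + 0.2201² = 0.000824 + 0.016693 + 0.074365 + 0.019265 + 0.044310 + 0.048444 = 0.203901
B = 1 / 0.203901 = 4.9043
Bₛ = (B − 1)/(n − 1) = (4.9043 − 1)/(6 − 1) = 3.9043/5 = 0.7809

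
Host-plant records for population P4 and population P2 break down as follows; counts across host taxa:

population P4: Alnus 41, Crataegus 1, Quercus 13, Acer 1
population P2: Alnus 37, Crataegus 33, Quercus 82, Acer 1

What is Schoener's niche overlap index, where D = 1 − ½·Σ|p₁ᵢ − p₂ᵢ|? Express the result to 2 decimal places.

Proportions for population P4 (n=56): 41/56=0.7321, 1/56=0.0179, 13/56=0.2321, 1/56=0.0179
Proportions for population P2 (n=153): 37/153=0.2418, 33/153=0.2157, 82/153=0.5359, 1/153=0.0065
Σ|p₁ᵢ − p₂ᵢ| = 0.4903 + 0.1978 + 0.3038 + 0.0114 = 1.0033
D = 1 − ½ × 1.0033 = 1 − 0.50165 = 0.49835

0.50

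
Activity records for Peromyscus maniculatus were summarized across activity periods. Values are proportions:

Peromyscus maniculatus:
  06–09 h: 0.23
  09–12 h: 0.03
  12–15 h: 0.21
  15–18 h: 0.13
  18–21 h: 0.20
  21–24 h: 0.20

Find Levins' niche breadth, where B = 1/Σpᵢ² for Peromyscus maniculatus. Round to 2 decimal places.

Σpᵢ² = 0.23² + 0.03² + 0.21² + 0.13² + 0.20² + 0.20² = 0.0529 + 0.0009 + 0.0441 + 0.0169 + 0.0400 + 0.0400 = 0.1948
B = 1 / 0.1948 = 5.1335

5.13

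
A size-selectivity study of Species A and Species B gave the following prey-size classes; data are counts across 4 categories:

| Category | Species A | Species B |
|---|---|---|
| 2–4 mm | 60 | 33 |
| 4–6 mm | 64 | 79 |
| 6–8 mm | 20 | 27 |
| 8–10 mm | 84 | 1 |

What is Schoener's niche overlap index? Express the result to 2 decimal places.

Proportions for Species A (n=228): 60/228=0.2632, 64/228=0.2807, 20/228=0.0877, 84/228=0.3684
Proportions for Species B (n=140): 33/140=0.2357, 79/140=0.5643, 27/140=0.1929, 1/140=0.0071
Σ|p₁ᵢ − p₂ᵢ| = 0.0275 + 0.2836 + 0.1052 + 0.3613 = 0.7776
D = 1 − ½ × 0.7776 = 1 − 0.38880 = 0.61120

0.61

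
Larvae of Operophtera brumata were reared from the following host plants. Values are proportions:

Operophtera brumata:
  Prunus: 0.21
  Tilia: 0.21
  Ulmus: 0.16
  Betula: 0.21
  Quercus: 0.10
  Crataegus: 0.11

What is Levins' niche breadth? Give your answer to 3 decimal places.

5.556

Σpᵢ² = 0.21² + 0.21² + 0.16² + 0.21² + 0.10² + 0.11² = 0.0441 + 0.0441 + 0.0256 + 0.0441 + 0.0100 + 0.0121 = 0.1800
B = 1 / 0.1800 = 5.55556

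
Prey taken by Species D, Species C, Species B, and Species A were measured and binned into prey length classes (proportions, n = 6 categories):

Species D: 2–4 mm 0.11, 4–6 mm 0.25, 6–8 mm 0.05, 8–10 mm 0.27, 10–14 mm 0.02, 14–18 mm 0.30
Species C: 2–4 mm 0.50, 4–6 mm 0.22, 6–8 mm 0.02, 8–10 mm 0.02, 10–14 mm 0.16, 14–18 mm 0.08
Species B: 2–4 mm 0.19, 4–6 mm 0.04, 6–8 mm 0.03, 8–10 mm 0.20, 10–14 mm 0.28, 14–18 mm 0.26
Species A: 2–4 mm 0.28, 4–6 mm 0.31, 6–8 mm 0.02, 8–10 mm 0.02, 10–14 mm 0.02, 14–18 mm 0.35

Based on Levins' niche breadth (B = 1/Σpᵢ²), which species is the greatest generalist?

Species B

Σp_Dᵢ² = 0.11² + 0.25² + 0.05² + 0.27² + 0.02² + 0.30² = 0.0121 + 0.0625 + 0.0025 + 0.0729 + 0.0004 + 0.0900 = 0.2404
B_D = 1 / 0.2404 = 4.1597
Σp_Cᵢ² = 0.50² + 0.22² + 0.02² + 0.02² + 0.16² + 0.08² = 0.2500 + 0.0484 + 0.0004 + 0.0004 + 0.0256 + 0.0064 = 0.3312
B_C = 1 / 0.3312 = 3.0193
Σp_Bᵢ² = 0.19² + 0.04² + 0.03² + 0.20² + 0.28² + 0.26² = 0.0361 + 0.0016 + 0.0009 + 0.0400 + 0.0784 + 0.0676 = 0.2246
B_B = 1 / 0.2246 = 4.4524
Σp_Aᵢ² = 0.28² + 0.31² + 0.02² + 0.02² + 0.02² + 0.35² = 0.0784 + 0.0961 + 0.0004 + 0.0004 + 0.0004 + 0.1225 = 0.2982
B_A = 1 / 0.2982 = 3.3535
Highest B → broadest niche (most generalist): Species B (B = 4.45).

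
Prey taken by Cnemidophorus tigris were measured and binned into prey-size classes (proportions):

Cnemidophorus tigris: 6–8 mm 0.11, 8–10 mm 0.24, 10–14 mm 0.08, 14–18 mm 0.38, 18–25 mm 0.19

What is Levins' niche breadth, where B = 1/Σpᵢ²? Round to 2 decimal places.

3.90

Σpᵢ² = 0.11² + 0.24² + 0.08² + 0.38² + 0.19² = 0.0121 + 0.0576 + 0.0064 + 0.1444 + 0.0361 = 0.2566
B = 1 / 0.2566 = 3.8971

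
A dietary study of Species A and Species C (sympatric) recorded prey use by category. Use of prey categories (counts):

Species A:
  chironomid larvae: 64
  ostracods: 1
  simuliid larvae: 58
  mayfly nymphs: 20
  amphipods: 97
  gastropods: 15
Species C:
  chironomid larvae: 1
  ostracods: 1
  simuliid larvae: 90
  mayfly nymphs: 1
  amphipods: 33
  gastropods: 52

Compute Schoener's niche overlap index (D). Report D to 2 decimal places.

Proportions for Species A (n=255): 64/255=0.2510, 1/255=0.0039, 58/255=0.2275, 20/255=0.0784, 97/255=0.3804, 15/255=0.0588
Proportions for Species C (n=178): 1/178=0.0056, 1/178=0.0056, 90/178=0.5056, 1/178=0.0056, 33/178=0.1854, 52/178=0.2921
Σ|p₁ᵢ − p₂ᵢ| = 0.2454 + 0.0017 + 0.2781 + 0.0728 + 0.1950 + 0.2333 = 1.0263
D = 1 − ½ × 1.0263 = 1 − 0.51315 = 0.48685

0.49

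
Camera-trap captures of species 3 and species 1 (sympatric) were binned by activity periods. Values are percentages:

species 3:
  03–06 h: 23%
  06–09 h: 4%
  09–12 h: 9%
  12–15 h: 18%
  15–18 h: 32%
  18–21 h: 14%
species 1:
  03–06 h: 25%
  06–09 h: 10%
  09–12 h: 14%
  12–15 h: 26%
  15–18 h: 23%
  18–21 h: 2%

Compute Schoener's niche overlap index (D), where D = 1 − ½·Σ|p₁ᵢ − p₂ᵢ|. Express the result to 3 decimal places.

Convert percentages to proportions (divide by 100).
Σ|p₁ᵢ − p₂ᵢ| = 0.02 + 0.06 + 0.05 + 0.08 + 0.09 + 0.12 = 0.42
D = 1 − ½ × 0.42 = 1 − 0.210 = 0.79000

0.790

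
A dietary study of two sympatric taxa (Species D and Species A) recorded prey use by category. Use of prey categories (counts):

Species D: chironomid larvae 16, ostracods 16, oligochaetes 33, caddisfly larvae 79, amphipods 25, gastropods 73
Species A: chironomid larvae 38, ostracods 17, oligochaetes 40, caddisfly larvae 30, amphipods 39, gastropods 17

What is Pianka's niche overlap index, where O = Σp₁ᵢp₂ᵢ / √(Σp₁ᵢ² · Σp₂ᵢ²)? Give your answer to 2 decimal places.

Proportions for Species D (n=242): 16/242=0.0661, 16/242=0.0661, 33/242=0.1364, 79/242=0.3264, 25/242=0.1033, 73/242=0.3017
Proportions for Species A (n=181): 38/181=0.2099, 17/181=0.0939, 40/181=0.2210, 30/181=0.1657, 39/181=0.2155, 17/181=0.0939
Σ p₁ᵢp₂ᵢ = 0.013874 + 0.006207 + 0.030144 + 0.054084 + 0.022261 + 0.028330 = 0.154900
Σp_1ᵢ² = 0.0661² + 0.0661² + 0.1364² + 0.3264² + 0.1033² + 0.3017² = 0.004369 + 0.004369 + 0.018605 + 0.106537 + 0.010671 + 0.091023 = 0.235574
Σp_2ᵢ² = 0.2099² + 0.0939² + 0.2210² + 0.1657² + 0.2155² + 0.0939² = 0.044058 + 0.008817 + 0.048841 + 0.027456 + 0.046440 + 0.008817 = 0.184429
O = 0.154900 / √(0.235574 × 0.184429) = 0.154900 / 0.2084387 = 0.7431

0.74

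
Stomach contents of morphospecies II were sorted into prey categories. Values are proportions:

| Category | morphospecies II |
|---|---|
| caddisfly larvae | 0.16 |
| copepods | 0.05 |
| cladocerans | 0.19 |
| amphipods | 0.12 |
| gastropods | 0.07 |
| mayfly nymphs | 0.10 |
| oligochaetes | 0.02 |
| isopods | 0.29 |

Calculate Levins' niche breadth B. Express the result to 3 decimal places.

5.618

Σpᵢ² = 0.16² + 0.05² + 0.19² + 0.12² + 0.07² + 0.10² + 0.02² + 0.29² = 0.0256 + 0.0025 + 0.0361 + 0.0144 + 0.0049 + 0.0100 + 0.0004 + 0.0841 = 0.1780
B = 1 / 0.1780 = 5.61798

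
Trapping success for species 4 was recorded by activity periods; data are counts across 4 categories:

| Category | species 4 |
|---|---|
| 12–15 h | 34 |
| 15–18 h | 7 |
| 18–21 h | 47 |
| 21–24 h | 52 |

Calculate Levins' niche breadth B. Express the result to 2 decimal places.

3.20

Proportions for species 4 (n=140): 34/140=0.2429, 7/140=0.0500, 47/140=0.3357, 52/140=0.3714
Σpᵢ² = 0.2429² + 0.0500² + 0.3357² + 0.3714² = 0.059000 + 0.002500 + 0.112694 + 0.137938 = 0.312132
B = 1 / 0.312132 = 3.2038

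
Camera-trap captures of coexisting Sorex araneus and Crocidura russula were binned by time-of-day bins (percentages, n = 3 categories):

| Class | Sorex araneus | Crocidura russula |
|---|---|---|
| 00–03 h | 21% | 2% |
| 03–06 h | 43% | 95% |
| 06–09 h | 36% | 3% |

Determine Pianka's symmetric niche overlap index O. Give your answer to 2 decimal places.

0.74

Convert percentages to proportions (divide by 100).
Σ p₁ᵢp₂ᵢ = 0.0042 + 0.4085 + 0.0108 = 0.4235
Σp_1ᵢ² = 0.21² + 0.43² + 0.36² = 0.0441 + 0.1849 + 0.1296 = 0.3586
Σp_2ᵢ² = 0.02² + 0.95² + 0.03² = 0.0004 + 0.9025 + 0.0009 = 0.9038
O = 0.4235 / √(0.3586 × 0.9038) = 0.4235 / 0.56930 = 0.7439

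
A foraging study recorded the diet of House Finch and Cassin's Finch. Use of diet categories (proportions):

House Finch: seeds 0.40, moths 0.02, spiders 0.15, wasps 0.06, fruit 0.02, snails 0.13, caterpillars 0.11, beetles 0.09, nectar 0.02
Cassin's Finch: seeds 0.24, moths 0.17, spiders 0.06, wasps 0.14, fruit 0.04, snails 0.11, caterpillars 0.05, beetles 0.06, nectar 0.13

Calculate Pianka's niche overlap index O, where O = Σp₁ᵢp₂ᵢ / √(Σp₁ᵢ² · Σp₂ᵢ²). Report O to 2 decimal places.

0.80

Σ p₁ᵢp₂ᵢ = 0.0960 + 0.0034 + 0.0090 + 0.0084 + 0.0008 + 0.0143 + 0.0055 + 0.0054 + 0.0026 = 0.1454
Σp_1ᵢ² = 0.40² + 0.02² + 0.15² + 0.06² + 0.02² + 0.13² + 0.11² + 0.09² + 0.02² = 0.1600 + 0.0004 + 0.0225 + 0.0036 + 0.0004 + 0.0169 + 0.0121 + 0.0081 + 0.0004 = 0.2244
Σp_2ᵢ² = 0.24² + 0.17² + 0.06² + 0.14² + 0.04² + 0.11² + 0.05² + 0.06² + 0.13² = 0.0576 + 0.0289 + 0.0036 + 0.0196 + 0.0016 + 0.0121 + 0.0025 + 0.0036 + 0.0169 = 0.1464
O = 0.1454 / √(0.2244 × 0.1464) = 0.1454 / 0.18125 = 0.8022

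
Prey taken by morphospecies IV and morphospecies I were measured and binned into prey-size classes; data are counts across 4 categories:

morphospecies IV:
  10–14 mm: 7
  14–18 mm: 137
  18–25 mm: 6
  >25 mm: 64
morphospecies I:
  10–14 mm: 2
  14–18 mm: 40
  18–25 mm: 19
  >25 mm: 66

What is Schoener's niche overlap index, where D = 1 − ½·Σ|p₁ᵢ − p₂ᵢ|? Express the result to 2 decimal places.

0.66

Proportions for morphospecies IV (n=214): 7/214=0.0327, 137/214=0.6402, 6/214=0.0280, 64/214=0.2991
Proportions for morphospecies I (n=127): 2/127=0.0157, 40/127=0.3150, 19/127=0.1496, 66/127=0.5197
Σ|p₁ᵢ − p₂ᵢ| = 0.0170 + 0.3252 + 0.1216 + 0.2206 = 0.6844
D = 1 − ½ × 0.6844 = 1 − 0.34220 = 0.65780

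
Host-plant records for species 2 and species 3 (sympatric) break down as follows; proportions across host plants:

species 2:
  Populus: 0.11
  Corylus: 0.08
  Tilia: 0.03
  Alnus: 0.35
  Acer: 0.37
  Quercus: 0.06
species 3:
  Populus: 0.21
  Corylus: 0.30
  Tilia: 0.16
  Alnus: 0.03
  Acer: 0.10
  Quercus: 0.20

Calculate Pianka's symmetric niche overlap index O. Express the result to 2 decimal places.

Σ p₁ᵢp₂ᵢ = 0.0231 + 0.0240 + 0.0048 + 0.0105 + 0.0370 + 0.0120 = 0.1114
Σp_1ᵢ² = 0.11² + 0.08² + 0.03² + 0.35² + 0.37² + 0.06² = 0.0121 + 0.0064 + 0.0009 + 0.1225 + 0.1369 + 0.0036 = 0.2824
Σp_2ᵢ² = 0.21² + 0.30² + 0.16² + 0.03² + 0.10² + 0.20² = 0.0441 + 0.0900 + 0.0256 + 0.0009 + 0.0100 + 0.0400 = 0.2106
O = 0.1114 / √(0.2824 × 0.2106) = 0.1114 / 0.24387 = 0.4568

0.46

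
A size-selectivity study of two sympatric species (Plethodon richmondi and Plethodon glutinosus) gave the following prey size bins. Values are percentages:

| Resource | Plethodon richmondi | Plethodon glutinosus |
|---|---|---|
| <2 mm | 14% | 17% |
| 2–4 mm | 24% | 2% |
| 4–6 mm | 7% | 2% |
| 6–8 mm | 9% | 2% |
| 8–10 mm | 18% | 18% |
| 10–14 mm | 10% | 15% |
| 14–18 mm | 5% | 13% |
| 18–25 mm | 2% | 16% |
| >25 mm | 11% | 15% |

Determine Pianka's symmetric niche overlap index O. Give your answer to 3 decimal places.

Convert percentages to proportions (divide by 100).
Σ p₁ᵢp₂ᵢ = 0.0238 + 0.0048 + 0.0014 + 0.0018 + 0.0324 + 0.0150 + 0.0065 + 0.0032 + 0.0165 = 0.1054
Σp_1ᵢ² = 0.14² + 0.24² + 0.07² + 0.09² + 0.18² + 0.10² + 0.05² + 0.02² + 0.11² = 0.0196 + 0.0576 + 0.0049 + 0.0081 + 0.0324 + 0.0100 + 0.0025 + 0.0004 + 0.0121 = 0.1476
Σp_2ᵢ² = 0.17² + 0.02² + 0.02² + 0.02² + 0.18² + 0.15² + 0.13² + 0.16² + 0.15² = 0.0289 + 0.0004 + 0.0004 + 0.0004 + 0.0324 + 0.0225 + 0.0169 + 0.0256 + 0.0225 = 0.1500
O = 0.1054 / √(0.1476 × 0.1500) = 0.1054 / 0.148795 = 0.70836

0.708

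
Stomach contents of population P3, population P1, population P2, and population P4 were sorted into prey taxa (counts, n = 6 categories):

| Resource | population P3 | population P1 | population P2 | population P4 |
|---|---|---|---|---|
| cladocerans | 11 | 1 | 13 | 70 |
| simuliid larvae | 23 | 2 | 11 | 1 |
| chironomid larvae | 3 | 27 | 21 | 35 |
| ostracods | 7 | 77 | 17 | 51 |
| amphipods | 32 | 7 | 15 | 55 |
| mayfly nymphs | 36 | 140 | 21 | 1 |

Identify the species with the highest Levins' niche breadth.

population P2

Proportions for population P3 (n=112): 11/112=0.0982, 23/112=0.2054, 3/112=0.0268, 7/112=0.0625, 32/112=0.2857, 36/112=0.3214
Proportions for population P1 (n=254): 1/254=0.0039, 2/254=0.0079, 27/254=0.1063, 77/254=0.3031, 7/254=0.0276, 140/254=0.5512
Proportions for population P2 (n=98): 13/98=0.1327, 11/98=0.1122, 21/98=0.2143, 17/98=0.1735, 15/98=0.1531, 21/98=0.2143
Proportions for population P4 (n=213): 70/213=0.3286, 1/213=0.0047, 35/213=0.1643, 51/213=0.2394, 55/213=0.2582, 1/213=0.0047
Σp_P3ᵢ² = 0.0982² + 0.2054² + 0.0268² + 0.0625² + 0.2857² + 0.3214² = 0.009643 + 0.042189 + 0.000718 + 0.003906 + 0.081624 + 0.103298 = 0.241378
B_P3 = 1 / 0.241378 = 4.1429
Σp_P1ᵢ² = 0.0039² + 0.0079² + 0.1063² + 0.3031² + 0.0276² + 0.5512² = 0.000015 + 0.000062 + 0.011300 + 0.091870 + 0.000762 + 0.303821 = 0.407830
B_P1 = 1 / 0.407830 = 2.4520
Σp_P2ᵢ² = 0.1327² + 0.1122² + 0.2143² + 0.1735² + 0.1531² + 0.2143² = 0.017609 + 0.012589 + 0.045924 + 0.030102 + 0.023440 + 0.045924 = 0.175588
B_P2 = 1 / 0.175588 = 5.6952
Σp_P4ᵢ² = 0.3286² + 0.0047² + 0.1643² + 0.2394² + 0.2582² + 0.0047² = 0.107978 + 0.000022 + 0.026994 + 0.057312 + 0.066667 + 0.000022 = 0.258995
B_P4 = 1 / 0.258995 = 3.8611
Highest B → broadest niche (most generalist): population P2 (B = 5.70).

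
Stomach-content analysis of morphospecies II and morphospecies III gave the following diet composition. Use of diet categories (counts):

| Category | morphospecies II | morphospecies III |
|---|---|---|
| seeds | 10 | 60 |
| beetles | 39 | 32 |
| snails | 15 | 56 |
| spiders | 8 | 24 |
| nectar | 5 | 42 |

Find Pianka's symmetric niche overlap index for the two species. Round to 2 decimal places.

Proportions for morphospecies II (n=77): 10/77=0.1299, 39/77=0.5065, 15/77=0.1948, 8/77=0.1039, 5/77=0.0649
Proportions for morphospecies III (n=214): 60/214=0.2804, 32/214=0.1495, 56/214=0.2617, 24/214=0.1121, 42/214=0.1963
Σ p₁ᵢp₂ᵢ = 0.036424 + 0.075722 + 0.050979 + 0.011647 + 0.012740 = 0.187512
Σp_1ᵢ² = 0.1299² + 0.5065² + 0.1948² + 0.1039² + 0.0649² = 0.016874 + 0.256542 + 0.037947 + 0.010795 + 0.004212 = 0.326370
Σp_2ᵢ² = 0.2804² + 0.1495² + 0.2617² + 0.1121² + 0.1963² = 0.078624 + 0.022350 + 0.068487 + 0.012566 + 0.038534 = 0.220561
O = 0.187512 / √(0.326370 × 0.220561) = 0.187512 / 0.2682993 = 0.6989

0.70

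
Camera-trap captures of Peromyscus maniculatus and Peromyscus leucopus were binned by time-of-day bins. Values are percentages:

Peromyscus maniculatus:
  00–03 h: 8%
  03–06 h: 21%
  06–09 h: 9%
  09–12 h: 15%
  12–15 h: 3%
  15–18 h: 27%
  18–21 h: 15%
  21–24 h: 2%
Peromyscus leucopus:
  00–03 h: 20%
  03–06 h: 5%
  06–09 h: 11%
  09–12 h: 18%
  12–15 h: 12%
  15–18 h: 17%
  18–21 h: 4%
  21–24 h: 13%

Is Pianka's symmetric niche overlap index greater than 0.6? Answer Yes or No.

Yes

Convert percentages to proportions (divide by 100).
Σ p₁ᵢp₂ᵢ = 0.0160 + 0.0105 + 0.0099 + 0.0270 + 0.0036 + 0.0459 + 0.0060 + 0.0026 = 0.1215
Σp_1ᵢ² = 0.08² + 0.21² + 0.09² + 0.15² + 0.03² + 0.27² + 0.15² + 0.02² = 0.0064 + 0.0441 + 0.0081 + 0.0225 + 0.0009 + 0.0729 + 0.0225 + 0.0004 = 0.1778
Σp_2ᵢ² = 0.20² + 0.05² + 0.11² + 0.18² + 0.12² + 0.17² + 0.04² + 0.13² = 0.0400 + 0.0025 + 0.0121 + 0.0324 + 0.0144 + 0.0289 + 0.0016 + 0.0169 = 0.1488
O = 0.1215 / √(0.1778 × 0.1488) = 0.1215 / 0.16265 = 0.7470
O = 0.7470 > 0.6 → Yes.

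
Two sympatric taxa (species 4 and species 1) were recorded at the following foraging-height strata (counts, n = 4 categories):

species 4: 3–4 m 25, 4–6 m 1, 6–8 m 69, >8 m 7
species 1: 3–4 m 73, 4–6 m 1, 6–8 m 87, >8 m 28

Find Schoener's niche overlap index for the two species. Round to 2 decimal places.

0.78

Proportions for species 4 (n=102): 25/102=0.2451, 1/102=0.0098, 69/102=0.6765, 7/102=0.0686
Proportions for species 1 (n=189): 73/189=0.3862, 1/189=0.0053, 87/189=0.4603, 28/189=0.1481
Σ|p₁ᵢ − p₂ᵢ| = 0.1411 + 0.0045 + 0.2162 + 0.0795 = 0.4413
D = 1 − ½ × 0.4413 = 1 − 0.22065 = 0.77935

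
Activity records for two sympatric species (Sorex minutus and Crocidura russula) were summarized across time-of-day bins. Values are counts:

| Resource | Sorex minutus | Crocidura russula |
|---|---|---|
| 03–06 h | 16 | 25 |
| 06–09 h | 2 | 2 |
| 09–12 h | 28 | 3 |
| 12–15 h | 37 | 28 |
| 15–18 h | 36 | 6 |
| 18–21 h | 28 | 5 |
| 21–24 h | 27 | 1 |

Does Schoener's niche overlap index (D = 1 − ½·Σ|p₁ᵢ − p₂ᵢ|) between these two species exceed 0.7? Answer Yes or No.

Proportions for Sorex minutus (n=174): 16/174=0.0920, 2/174=0.0115, 28/174=0.1609, 37/174=0.2126, 36/174=0.2069, 28/174=0.1609, 27/174=0.1552
Proportions for Crocidura russula (n=70): 25/70=0.3571, 2/70=0.0286, 3/70=0.0429, 28/70=0.4000, 6/70=0.0857, 5/70=0.0714, 1/70=0.0143
Σ|p₁ᵢ − p₂ᵢ| = 0.2651 + 0.0171 + 0.1180 + 0.1874 + 0.1212 + 0.0895 + 0.1409 = 0.9392
D = 1 − ½ × 0.9392 = 1 − 0.46960 = 0.53040
D = 0.53040 < 0.7 → No.

No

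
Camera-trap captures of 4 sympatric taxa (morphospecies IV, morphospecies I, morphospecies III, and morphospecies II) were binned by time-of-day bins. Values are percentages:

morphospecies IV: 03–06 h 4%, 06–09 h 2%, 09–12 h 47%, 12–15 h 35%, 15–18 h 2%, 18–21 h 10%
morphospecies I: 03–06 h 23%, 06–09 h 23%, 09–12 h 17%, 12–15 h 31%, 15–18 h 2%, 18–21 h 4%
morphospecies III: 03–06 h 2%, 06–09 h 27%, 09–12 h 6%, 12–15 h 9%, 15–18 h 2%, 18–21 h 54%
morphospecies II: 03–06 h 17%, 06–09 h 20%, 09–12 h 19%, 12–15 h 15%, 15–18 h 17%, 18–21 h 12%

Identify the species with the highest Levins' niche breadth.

Convert percentages to proportions (divide by 100).
Σp_IVᵢ² = 0.04² + 0.02² + 0.47² + 0.35² + 0.02² + 0.10² = 0.0016 + 0.0004 + 0.2209 + 0.1225 + 0.0004 + 0.0100 = 0.3558
B_IV = 1 / 0.3558 = 2.8106
Σp_Iᵢ² = 0.23² + 0.23² + 0.17² + 0.31² + 0.02² + 0.04² = 0.0529 + 0.0529 + 0.0289 + 0.0961 + 0.0004 + 0.0016 = 0.2328
B_I = 1 / 0.2328 = 4.2955
Σp_IIIᵢ² = 0.02² + 0.27² + 0.06² + 0.09² + 0.02² + 0.54² = 0.0004 + 0.0729 + 0.0036 + 0.0081 + 0.0004 + 0.2916 = 0.3770
B_III = 1 / 0.3770 = 2.6525
Σp_IIᵢ² = 0.17² + 0.20² + 0.19² + 0.15² + 0.17² + 0.12² = 0.0289 + 0.0400 + 0.0361 + 0.0225 + 0.0289 + 0.0144 = 0.1708
B_II = 1 / 0.1708 = 5.8548
Highest B → broadest niche (most generalist): morphospecies II (B = 5.85).

morphospecies II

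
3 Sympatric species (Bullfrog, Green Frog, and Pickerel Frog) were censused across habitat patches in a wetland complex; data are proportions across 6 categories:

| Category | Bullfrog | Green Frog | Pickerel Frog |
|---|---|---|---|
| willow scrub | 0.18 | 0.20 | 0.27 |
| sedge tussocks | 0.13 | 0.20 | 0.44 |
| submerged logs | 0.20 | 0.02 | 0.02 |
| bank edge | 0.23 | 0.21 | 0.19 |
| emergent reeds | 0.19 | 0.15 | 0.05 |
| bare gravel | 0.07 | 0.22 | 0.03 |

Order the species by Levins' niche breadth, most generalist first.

Σp_Bullᵢ² = 0.18² + 0.13² + 0.20² + 0.23² + 0.19² + 0.07² = 0.0324 + 0.0169 + 0.0400 + 0.0529 + 0.0361 + 0.0049 = 0.1832
B_Bull = 1 / 0.1832 = 5.4585
Σp_Greeᵢ² = 0.20² + 0.20² + 0.02² + 0.21² + 0.15² + 0.22² = 0.0400 + 0.0400 + 0.0004 + 0.0441 + 0.0225 + 0.0484 = 0.1954
B_Gree = 1 / 0.1954 = 5.1177
Σp_Pickᵢ² = 0.27² + 0.44² + 0.02² + 0.19² + 0.05² + 0.03² = 0.0729 + 0.1936 + 0.0004 + 0.0361 + 0.0025 + 0.0009 = 0.3064
B_Pick = 1 / 0.3064 = 3.2637
Ranking by B (broadest → narrowest): Bullfrog (5.46) > Green Frog (5.12) > Pickerel Frog (3.26)

Bullfrog > Green Frog > Pickerel Frog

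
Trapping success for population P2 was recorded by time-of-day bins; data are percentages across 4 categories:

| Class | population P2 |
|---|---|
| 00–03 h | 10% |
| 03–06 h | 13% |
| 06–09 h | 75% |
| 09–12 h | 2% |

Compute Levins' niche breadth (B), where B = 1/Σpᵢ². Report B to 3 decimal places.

Convert percentages to proportions (divide by 100).
Σpᵢ² = 0.10² + 0.13² + 0.75² + 0.02² = 0.0100 + 0.0169 + 0.5625 + 0.0004 = 0.5898
B = 1 / 0.5898 = 1.69549

1.695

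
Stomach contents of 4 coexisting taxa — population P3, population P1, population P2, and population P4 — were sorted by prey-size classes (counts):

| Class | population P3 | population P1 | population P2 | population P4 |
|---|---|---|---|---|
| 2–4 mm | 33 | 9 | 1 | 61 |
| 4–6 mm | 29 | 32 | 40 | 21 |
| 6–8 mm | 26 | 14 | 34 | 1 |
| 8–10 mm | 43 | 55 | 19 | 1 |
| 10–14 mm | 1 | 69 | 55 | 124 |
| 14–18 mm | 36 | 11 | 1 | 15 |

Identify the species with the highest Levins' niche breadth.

population P3

Proportions for population P3 (n=168): 33/168=0.1964, 29/168=0.1726, 26/168=0.1548, 43/168=0.2560, 1/168=0.0060, 36/168=0.2143
Proportions for population P1 (n=190): 9/190=0.0474, 32/190=0.1684, 14/190=0.0737, 55/190=0.2895, 69/190=0.3632, 11/190=0.0579
Proportions for population P2 (n=150): 1/150=0.0067, 40/150=0.2667, 34/150=0.2267, 19/150=0.1267, 55/150=0.3667, 1/150=0.0067
Proportions for population P4 (n=223): 61/223=0.2735, 21/223=0.0942, 1/223=0.0045, 1/223=0.0045, 124/223=0.5561, 15/223=0.0673
Σp_P3ᵢ² = 0.1964² + 0.1726² + 0.1548² + 0.2560² + 0.0060² + 0.2143² = 0.038573 + 0.029791 + 0.023963 + 0.065536 + 0.000036 + 0.045924 = 0.203823
B_P3 = 1 / 0.203823 = 4.9062
Σp_P1ᵢ² = 0.0474² + 0.1684² + 0.0737² + 0.2895² + 0.3632² + 0.0579² = 0.002247 + 0.028359 + 0.005432 + 0.083810 + 0.131914 + 0.003352 = 0.255114
B_P1 = 1 / 0.255114 = 3.9198
Σp_P2ᵢ² = 0.0067² + 0.2667² + 0.2267² + 0.1267² + 0.3667² + 0.0067² = 0.000045 + 0.071129 + 0.051393 + 0.016053 + 0.134469 + 0.000045 = 0.273134
B_P2 = 1 / 0.273134 = 3.6612
Σp_P4ᵢ² = 0.2735² + 0.0942² + 0.0045² + 0.0045² + 0.5561² + 0.0673² = 0.074802 + 0.008874 + 0.000020 + 0.000020 + 0.309247 + 0.004529 = 0.397492
B_P4 = 1 / 0.397492 = 2.5158
Highest B → broadest niche (most generalist): population P3 (B = 4.91).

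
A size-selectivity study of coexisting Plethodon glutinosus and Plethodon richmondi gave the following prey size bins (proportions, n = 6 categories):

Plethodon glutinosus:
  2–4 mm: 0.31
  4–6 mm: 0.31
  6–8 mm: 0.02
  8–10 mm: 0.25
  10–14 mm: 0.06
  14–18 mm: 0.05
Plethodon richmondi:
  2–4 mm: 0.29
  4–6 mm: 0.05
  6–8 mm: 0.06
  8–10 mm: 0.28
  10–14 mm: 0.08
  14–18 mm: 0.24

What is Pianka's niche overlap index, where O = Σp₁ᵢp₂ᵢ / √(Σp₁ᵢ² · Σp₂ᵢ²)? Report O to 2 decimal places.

Σ p₁ᵢp₂ᵢ = 0.0899 + 0.0155 + 0.0012 + 0.0700 + 0.0048 + 0.0120 = 0.1934
Σp_1ᵢ² = 0.31² + 0.31² + 0.02² + 0.25² + 0.06² + 0.05² = 0.0961 + 0.0961 + 0.0004 + 0.0625 + 0.0036 + 0.0025 = 0.2612
Σp_2ᵢ² = 0.29² + 0.05² + 0.06² + 0.28² + 0.08² + 0.24² = 0.0841 + 0.0025 + 0.0036 + 0.0784 + 0.0064 + 0.0576 = 0.2326
O = 0.1934 / √(0.2612 × 0.2326) = 0.1934 / 0.24649 = 0.7846

0.78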